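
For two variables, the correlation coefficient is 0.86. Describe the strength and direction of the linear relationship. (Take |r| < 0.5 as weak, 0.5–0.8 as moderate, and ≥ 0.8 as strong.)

r = 0.86 > 0 so the relationship is positive.
|r| = 0.86, which falls in the strong range.

strong positive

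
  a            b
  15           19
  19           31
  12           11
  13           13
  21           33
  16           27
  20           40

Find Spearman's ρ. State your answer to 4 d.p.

0.9643

Rank a: 3, 5, 1, 2, 7, 4, 6
Rank b: 3, 5, 1, 2, 6, 4, 7
d = rank(a) − rank(b): 0, 0, 0, 0, 1, 0, -1; Σd² = 2
ρ = 1 − 6Σd² / [n(n²−1)] = 1 − 6×2 / (7×48) = 1 − 12/336 ≈ 0.9643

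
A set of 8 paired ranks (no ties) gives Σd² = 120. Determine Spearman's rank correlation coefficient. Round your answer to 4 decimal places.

ρ = 1 − 6Σd² / [n(n²−1)] = 1 − 6×120 / (8×63)
  = 1 − 720/504 = 1 − 1.42857 ≈ -0.4286

-0.4286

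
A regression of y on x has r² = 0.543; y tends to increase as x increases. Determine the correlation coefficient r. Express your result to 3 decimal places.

|r| = √0.543 = 0.737
The association is positive, so r = 0.737.

0.737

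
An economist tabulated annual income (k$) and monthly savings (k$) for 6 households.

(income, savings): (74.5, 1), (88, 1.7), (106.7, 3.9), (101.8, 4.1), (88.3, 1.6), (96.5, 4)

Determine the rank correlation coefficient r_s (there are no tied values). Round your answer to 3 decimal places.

Rank income: 1, 2, 6, 5, 3, 4
Rank savings: 1, 3, 4, 6, 2, 5
d = rank(income) − rank(savings): 0, -1, 2, -1, 1, -1; Σd² = 8
ρ = 1 − 6Σd² / [n(n²−1)] = 1 − 6×8 / (6×35) = 1 − 48/210 ≈ 0.771

0.771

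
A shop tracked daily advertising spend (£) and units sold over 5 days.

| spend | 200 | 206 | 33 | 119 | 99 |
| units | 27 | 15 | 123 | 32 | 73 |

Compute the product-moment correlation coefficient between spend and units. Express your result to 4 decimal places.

n = 5, Σx = 657, Σy = 270, Σx² = 107487, Σy² = 22436, Σxy = 23584
nΣxy − ΣxΣy = 117920 − 177390 = -59470
nΣx² − (Σx)² = 537435 − 431649 = 105786; nΣy² − (Σy)² = 112180 − 72900 = 39280
r = -59470 / √(105786 × 39280) = -59470 / 64461.4154 ≈ -0.9226

-0.9226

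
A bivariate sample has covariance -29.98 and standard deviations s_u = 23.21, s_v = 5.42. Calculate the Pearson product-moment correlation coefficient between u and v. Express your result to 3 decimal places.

r = Cov(u,v) / (s_u · s_v) = -29.98 / (23.21 × 5.42)
  = -29.98 / 125.7982 ≈ -0.238

-0.238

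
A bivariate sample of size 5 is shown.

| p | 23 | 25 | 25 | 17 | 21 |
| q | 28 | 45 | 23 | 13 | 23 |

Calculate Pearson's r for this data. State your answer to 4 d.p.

0.7484

n = 5, Σp = 111, Σq = 132, Σp² = 2509, Σq² = 4036, Σpq = 3048
nΣpq − ΣpΣq = 15240 − 14652 = 588
nΣp² − (Σp)² = 12545 − 12321 = 224; nΣq² − (Σq)² = 20180 − 17424 = 2756
r = 588 / √(224 × 2756) = 588 / 785.7124 ≈ 0.7484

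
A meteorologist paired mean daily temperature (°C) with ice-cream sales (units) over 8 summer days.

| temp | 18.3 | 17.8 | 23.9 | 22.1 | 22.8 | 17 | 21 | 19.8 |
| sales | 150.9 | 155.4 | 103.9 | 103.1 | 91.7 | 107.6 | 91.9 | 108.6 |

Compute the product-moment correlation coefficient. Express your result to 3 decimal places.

n = 8, Σx = 162.7, Σy = 913.1, Σx² = 3353.23, Σy² = 108571.01, Σxy = 18289.45
nΣxy − ΣxΣy = 146315.6 − 148561.37 = -2245.77
nΣx² − (Σx)² = 26825.84 − 26471.29 = 354.55; nΣy² − (Σy)² = 868568.08 − 833751.61 = 34816.47
r = -2245.77 / √(354.55 × 34816.47) = -2245.77 / 3513.4284 ≈ -0.639

-0.639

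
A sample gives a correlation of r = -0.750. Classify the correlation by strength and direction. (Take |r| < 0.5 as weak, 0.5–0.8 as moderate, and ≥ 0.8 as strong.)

r = -0.750 < 0 so the relationship is negative.
|r| = 0.750, which falls in the moderate range.

moderate negative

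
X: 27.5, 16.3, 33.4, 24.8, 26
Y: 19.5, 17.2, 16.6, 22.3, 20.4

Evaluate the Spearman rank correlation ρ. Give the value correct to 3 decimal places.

Rank X: 4, 1, 5, 2, 3
Rank Y: 3, 2, 1, 5, 4
d = rank(X) − rank(Y): 1, -1, 4, -3, -1; Σd² = 28
ρ = 1 − 6Σd² / [n(n²−1)] = 1 − 6×28 / (5×24) = 1 − 168/120 ≈ -0.400

-0.400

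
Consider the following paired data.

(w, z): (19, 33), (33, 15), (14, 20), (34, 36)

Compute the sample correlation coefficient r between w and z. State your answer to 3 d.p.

n = 4, Σw = 100, Σz = 104, Σw² = 2802, Σz² = 3010, Σwz = 2626
nΣwz − ΣwΣz = 10504 − 10400 = 104
nΣw² − (Σw)² = 11208 − 10000 = 1208; nΣz² − (Σz)² = 12040 − 10816 = 1224
r = 104 / √(1208 × 1224) = 104 / 1215.9737 ≈ 0.086

0.086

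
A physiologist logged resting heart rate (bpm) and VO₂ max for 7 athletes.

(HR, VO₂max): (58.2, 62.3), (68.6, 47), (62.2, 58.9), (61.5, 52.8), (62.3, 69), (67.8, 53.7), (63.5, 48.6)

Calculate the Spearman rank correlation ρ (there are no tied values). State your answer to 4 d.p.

-0.5714

Rank HR: 1, 7, 3, 2, 4, 6, 5
Rank VO₂max: 6, 1, 5, 3, 7, 4, 2
d = rank(HR) − rank(VO₂max): -5, 6, -2, -1, -3, 2, 3; Σd² = 88
ρ = 1 − 6Σd² / [n(n²−1)] = 1 − 6×88 / (7×48) = 1 − 528/336 ≈ -0.5714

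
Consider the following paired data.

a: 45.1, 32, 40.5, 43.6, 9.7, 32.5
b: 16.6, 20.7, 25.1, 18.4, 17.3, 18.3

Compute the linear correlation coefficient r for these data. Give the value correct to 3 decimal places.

n = 6, Σa = 203.4, Σb = 116.4, Σa² = 7749.56, Σb² = 2306.8, Σab = 3992.41
nΣab − ΣaΣb = 23954.46 − 23675.76 = 278.7
nΣa² − (Σa)² = 46497.36 − 41371.56 = 5125.8; nΣb² − (Σb)² = 13840.8 − 13548.96 = 291.84
r = 278.7 / √(5125.8 × 291.84) = 278.7 / 1223.0754 ≈ 0.228

0.228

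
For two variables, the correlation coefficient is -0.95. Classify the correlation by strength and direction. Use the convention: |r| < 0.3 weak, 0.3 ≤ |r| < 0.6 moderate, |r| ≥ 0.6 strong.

r = -0.95 < 0 so the relationship is negative.
|r| = 0.95, which falls in the strong range.

strong negative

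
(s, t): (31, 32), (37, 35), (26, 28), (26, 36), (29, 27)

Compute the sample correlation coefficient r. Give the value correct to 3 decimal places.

0.348

n = 5, Σs = 149, Σt = 158, Σs² = 4523, Σt² = 5058, Σst = 4734
nΣst − ΣsΣt = 23670 − 23542 = 128
nΣs² − (Σs)² = 22615 − 22201 = 414; nΣt² − (Σt)² = 25290 − 24964 = 326
r = 128 / √(414 × 326) = 128 / 367.3745 ≈ 0.348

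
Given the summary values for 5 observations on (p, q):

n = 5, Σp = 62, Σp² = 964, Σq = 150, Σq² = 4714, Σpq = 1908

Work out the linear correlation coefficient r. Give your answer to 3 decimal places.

0.235

r = (nΣpq − ΣpΣq) / √[(nΣp² − (Σp)²)(nΣq² − (Σq)²)]
Numerator: 5×1908 − 62×150 = 240
Denominator: √[(4820 − 3844)(23570 − 22500)] = √[976 × 1070] = 1021.9198
r = 240 / 1021.9198 ≈ 0.235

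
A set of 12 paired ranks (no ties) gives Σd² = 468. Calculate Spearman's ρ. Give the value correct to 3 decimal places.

-0.636

ρ = 1 − 6Σd² / [n(n²−1)] = 1 − 6×468 / (12×143)
  = 1 − 2808/1716 = 1 − 1.6364 ≈ -0.636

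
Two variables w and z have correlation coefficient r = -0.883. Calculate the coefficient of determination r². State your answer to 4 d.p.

r² = (-0.883)² = 0.7797

0.7797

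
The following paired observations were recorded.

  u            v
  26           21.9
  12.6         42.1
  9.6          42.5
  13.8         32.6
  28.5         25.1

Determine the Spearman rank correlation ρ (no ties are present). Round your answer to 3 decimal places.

Rank u: 4, 2, 1, 3, 5
Rank v: 1, 4, 5, 3, 2
d = rank(u) − rank(v): 3, -2, -4, 0, 3; Σd² = 38
ρ = 1 − 6Σd² / [n(n²−1)] = 1 − 6×38 / (5×24) = 1 − 228/120 ≈ -0.900

-0.900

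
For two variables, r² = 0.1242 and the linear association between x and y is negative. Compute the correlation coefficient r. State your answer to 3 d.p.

-0.352

|r| = √0.1242 = 0.352
The association is negative, so r = −0.352.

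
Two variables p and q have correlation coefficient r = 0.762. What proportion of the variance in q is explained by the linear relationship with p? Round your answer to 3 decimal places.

0.581

r² = (0.762)² = 0.581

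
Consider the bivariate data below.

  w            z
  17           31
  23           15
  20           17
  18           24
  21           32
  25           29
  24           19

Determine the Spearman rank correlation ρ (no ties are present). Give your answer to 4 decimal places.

-0.2143

Rank w: 1, 5, 3, 2, 4, 7, 6
Rank z: 6, 1, 2, 4, 7, 5, 3
d = rank(w) − rank(z): -5, 4, 1, -2, -3, 2, 3; Σd² = 68
ρ = 1 − 6Σd² / [n(n²−1)] = 1 − 6×68 / (7×48) = 1 − 408/336 ≈ -0.2143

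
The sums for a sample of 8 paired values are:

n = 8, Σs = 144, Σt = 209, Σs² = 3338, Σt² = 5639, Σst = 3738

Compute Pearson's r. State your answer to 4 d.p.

r = (nΣst − ΣsΣt) / √[(nΣs² − (Σs)²)(nΣt² − (Σt)²)]
Numerator: 8×3738 − 144×209 = -192
Denominator: √[(26704 − 20736)(45112 − 43681)] = √[5968 × 1431] = 2922.3634
r = -192 / 2922.3634 ≈ -0.0657

-0.0657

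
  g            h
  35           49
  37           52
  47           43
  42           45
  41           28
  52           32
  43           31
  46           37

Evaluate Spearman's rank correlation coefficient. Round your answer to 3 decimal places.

-0.452

Rank g: 1, 2, 7, 4, 3, 8, 5, 6
Rank h: 7, 8, 5, 6, 1, 3, 2, 4
d = rank(g) − rank(h): -6, -6, 2, -2, 2, 5, 3, 2; Σd² = 122
ρ = 1 − 6Σd² / [n(n²−1)] = 1 − 6×122 / (8×63) = 1 − 732/504 ≈ -0.452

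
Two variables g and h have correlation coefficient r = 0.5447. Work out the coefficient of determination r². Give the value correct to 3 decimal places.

0.297

r² = (0.5447)² = 0.297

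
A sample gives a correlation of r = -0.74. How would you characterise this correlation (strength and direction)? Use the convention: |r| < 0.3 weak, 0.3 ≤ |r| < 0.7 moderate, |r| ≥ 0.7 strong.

strong negative

r = -0.74 < 0 so the relationship is negative.
|r| = 0.74, which falls in the strong range.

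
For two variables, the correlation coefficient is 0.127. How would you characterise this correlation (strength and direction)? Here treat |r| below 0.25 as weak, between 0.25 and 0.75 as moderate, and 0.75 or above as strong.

weak positive

r = 0.127 > 0 so the relationship is positive.
|r| = 0.127, which falls in the weak range.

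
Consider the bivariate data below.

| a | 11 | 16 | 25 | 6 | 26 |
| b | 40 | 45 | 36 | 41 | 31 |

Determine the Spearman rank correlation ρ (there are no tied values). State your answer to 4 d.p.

Rank a: 2, 3, 4, 1, 5
Rank b: 3, 5, 2, 4, 1
d = rank(a) − rank(b): -1, -2, 2, -3, 4; Σd² = 34
ρ = 1 − 6Σd² / [n(n²−1)] = 1 − 6×34 / (5×24) = 1 − 204/120 ≈ -0.7000

-0.7000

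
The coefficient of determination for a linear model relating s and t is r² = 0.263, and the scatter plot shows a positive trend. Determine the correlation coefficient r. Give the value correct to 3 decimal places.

|r| = √0.263 = 0.513
The association is positive, so r = 0.513.

0.513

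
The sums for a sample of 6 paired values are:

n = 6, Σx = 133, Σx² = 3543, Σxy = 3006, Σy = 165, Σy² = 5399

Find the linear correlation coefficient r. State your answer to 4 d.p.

-0.9101

r = (nΣxy − ΣxΣy) / √[(nΣx² − (Σx)²)(nΣy² − (Σy)²)]
Numerator: 6×3006 − 133×165 = -3909
Denominator: √[(21258 − 17689)(32394 − 27225)] = √[3569 × 5169] = 4295.1322
r = -3909 / 4295.1322 ≈ -0.9101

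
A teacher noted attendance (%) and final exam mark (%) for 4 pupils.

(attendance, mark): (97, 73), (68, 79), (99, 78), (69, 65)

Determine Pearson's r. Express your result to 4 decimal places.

n = 4, Σx = 333, Σy = 295, Σx² = 28595, Σy² = 21879, Σxy = 24660
nΣxy − ΣxΣy = 98640 − 98235 = 405
nΣx² − (Σx)² = 114380 − 110889 = 3491; nΣy² − (Σy)² = 87516 − 87025 = 491
r = 405 / √(3491 × 491) = 405 / 1309.2292 ≈ 0.3093

0.3093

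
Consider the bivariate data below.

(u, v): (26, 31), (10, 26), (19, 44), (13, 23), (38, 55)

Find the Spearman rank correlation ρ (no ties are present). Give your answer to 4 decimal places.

Rank u: 4, 1, 3, 2, 5
Rank v: 3, 2, 4, 1, 5
d = rank(u) − rank(v): 1, -1, -1, 1, 0; Σd² = 4
ρ = 1 − 6Σd² / [n(n²−1)] = 1 − 6×4 / (5×24) = 1 − 24/120 ≈ 0.8000

0.8000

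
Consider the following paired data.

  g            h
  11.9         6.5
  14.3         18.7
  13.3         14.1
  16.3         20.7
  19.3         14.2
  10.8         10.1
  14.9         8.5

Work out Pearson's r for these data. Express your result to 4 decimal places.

n = 7, Σg = 100.8, Σh = 92.8, Σg² = 1499.82, Σh² = 1395.14, Σgh = 1379.49
nΣgh − ΣgΣh = 9656.43 − 9354.24 = 302.19
nΣg² − (Σg)² = 10498.74 − 10160.64 = 338.1; nΣh² − (Σh)² = 9765.98 − 8611.84 = 1154.14
r = 302.19 / √(338.1 × 1154.14) = 302.19 / 624.6717 ≈ 0.4838

0.4838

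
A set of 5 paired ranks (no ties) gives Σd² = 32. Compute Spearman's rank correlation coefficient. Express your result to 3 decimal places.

ρ = 1 − 6Σd² / [n(n²−1)] = 1 − 6×32 / (5×24)
  = 1 − 192/120 = 1 − 1.6000 ≈ -0.600

-0.600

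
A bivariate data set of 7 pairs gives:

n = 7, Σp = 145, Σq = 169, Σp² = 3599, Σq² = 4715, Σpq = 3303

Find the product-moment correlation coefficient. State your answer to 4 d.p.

r = (nΣpq − ΣpΣq) / √[(nΣp² − (Σp)²)(nΣq² − (Σq)²)]
Numerator: 7×3303 − 145×169 = -1384
Denominator: √[(25193 − 21025)(33005 − 28561)] = √[4168 × 4444] = 4303.7881
r = -1384 / 4303.7881 ≈ -0.3216

-0.3216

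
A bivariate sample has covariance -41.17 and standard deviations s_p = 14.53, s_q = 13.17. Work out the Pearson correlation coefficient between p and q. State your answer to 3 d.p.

r = Cov(p,q) / (s_p · s_q) = -41.17 / (14.53 × 13.17)
  = -41.17 / 191.3601 ≈ -0.215

-0.215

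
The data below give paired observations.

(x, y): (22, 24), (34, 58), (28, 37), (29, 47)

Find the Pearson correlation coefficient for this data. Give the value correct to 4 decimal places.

n = 4, Σx = 113, Σy = 166, Σx² = 3265, Σy² = 7518, Σxy = 4899
nΣxy − ΣxΣy = 19596 − 18758 = 838
nΣx² − (Σx)² = 13060 − 12769 = 291; nΣy² − (Σy)² = 30072 − 27556 = 2516
r = 838 / √(291 × 2516) = 838 / 855.6611 ≈ 0.9794

0.9794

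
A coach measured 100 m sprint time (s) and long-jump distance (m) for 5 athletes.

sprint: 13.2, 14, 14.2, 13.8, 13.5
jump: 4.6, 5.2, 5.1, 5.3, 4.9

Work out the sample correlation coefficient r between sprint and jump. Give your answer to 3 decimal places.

0.807

n = 5, Σx = 68.7, Σy = 25.1, Σx² = 944.57, Σy² = 126.31, Σxy = 345.23
nΣxy − ΣxΣy = 1726.15 − 1724.37 = 1.78
nΣx² − (Σx)² = 4722.85 − 4719.69 = 3.16; nΣy² − (Σy)² = 631.55 − 630.01 = 1.54
r = 1.78 / √(3.16 × 1.54) = 1.78 / 2.2060 ≈ 0.807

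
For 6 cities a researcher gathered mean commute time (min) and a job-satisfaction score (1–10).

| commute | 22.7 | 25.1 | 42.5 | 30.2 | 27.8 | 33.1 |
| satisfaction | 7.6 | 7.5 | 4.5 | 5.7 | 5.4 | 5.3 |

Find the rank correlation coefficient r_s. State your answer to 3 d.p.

-0.943

Rank commute: 1, 2, 6, 4, 3, 5
Rank satisfaction: 6, 5, 1, 4, 3, 2
d = rank(commute) − rank(satisfaction): -5, -3, 5, 0, 0, 3; Σd² = 68
ρ = 1 − 6Σd² / [n(n²−1)] = 1 − 6×68 / (6×35) = 1 − 408/210 ≈ -0.943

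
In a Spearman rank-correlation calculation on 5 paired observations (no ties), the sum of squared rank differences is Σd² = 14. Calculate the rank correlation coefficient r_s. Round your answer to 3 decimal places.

ρ = 1 − 6Σd² / [n(n²−1)] = 1 − 6×14 / (5×24)
  = 1 − 84/120 = 1 − 0.7000 ≈ 0.300

0.300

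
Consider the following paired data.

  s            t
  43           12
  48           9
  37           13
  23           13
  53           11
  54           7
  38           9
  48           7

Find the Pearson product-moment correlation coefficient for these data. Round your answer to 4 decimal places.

-0.6548

n = 8, Σs = 344, Σt = 81, Σs² = 15524, Σt² = 863, Σst = 3367
nΣst − ΣsΣt = 26936 − 27864 = -928
nΣs² − (Σs)² = 124192 − 118336 = 5856; nΣt² − (Σt)² = 6904 − 6561 = 343
r = -928 / √(5856 × 343) = -928 / 1417.2537 ≈ -0.6548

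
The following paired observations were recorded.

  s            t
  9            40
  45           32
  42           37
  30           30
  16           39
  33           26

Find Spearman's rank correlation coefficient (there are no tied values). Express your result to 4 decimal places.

Rank s: 1, 6, 5, 3, 2, 4
Rank t: 6, 3, 4, 2, 5, 1
d = rank(s) − rank(t): -5, 3, 1, 1, -3, 3; Σd² = 54
ρ = 1 − 6Σd² / [n(n²−1)] = 1 − 6×54 / (6×35) = 1 − 324/210 ≈ -0.5429

-0.5429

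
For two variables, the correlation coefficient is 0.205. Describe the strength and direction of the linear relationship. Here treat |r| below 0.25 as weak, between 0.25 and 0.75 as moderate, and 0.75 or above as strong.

weak positive

r = 0.205 > 0 so the relationship is positive.
|r| = 0.205, which falls in the weak range.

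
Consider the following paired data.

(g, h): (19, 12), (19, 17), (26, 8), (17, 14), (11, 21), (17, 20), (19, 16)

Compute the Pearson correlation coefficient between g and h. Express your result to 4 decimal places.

n = 7, Σg = 128, Σh = 108, Σg² = 2458, Σh² = 1790, Σgh = 1872
nΣgh − ΣgΣh = 13104 − 13824 = -720
nΣg² − (Σg)² = 17206 − 16384 = 822; nΣh² − (Σh)² = 12530 − 11664 = 866
r = -720 / √(822 × 866) = -720 / 843.7132 ≈ -0.8534

-0.8534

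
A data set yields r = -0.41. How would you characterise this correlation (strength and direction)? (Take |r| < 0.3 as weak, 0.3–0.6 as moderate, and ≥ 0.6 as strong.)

r = -0.41 < 0 so the relationship is negative.
|r| = 0.41, which falls in the moderate range.

moderate negative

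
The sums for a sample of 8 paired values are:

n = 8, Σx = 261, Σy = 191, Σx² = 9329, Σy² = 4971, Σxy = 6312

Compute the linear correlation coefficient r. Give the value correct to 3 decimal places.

r = (nΣxy − ΣxΣy) / √[(nΣx² − (Σx)²)(nΣy² − (Σy)²)]
Numerator: 8×6312 − 261×191 = 645
Denominator: √[(74632 − 68121)(39768 − 36481)] = √[6511 × 3287] = 4626.1925
r = 645 / 4626.1925 ≈ 0.139

0.139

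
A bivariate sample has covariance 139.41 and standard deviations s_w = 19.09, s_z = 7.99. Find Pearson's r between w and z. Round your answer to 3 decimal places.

r = Cov(w,z) / (s_w · s_z) = 139.41 / (19.09 × 7.99)
  = 139.41 / 152.5291 ≈ 0.914

0.914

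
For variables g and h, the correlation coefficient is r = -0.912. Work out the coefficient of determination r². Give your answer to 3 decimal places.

0.832

r² = (-0.912)² = 0.832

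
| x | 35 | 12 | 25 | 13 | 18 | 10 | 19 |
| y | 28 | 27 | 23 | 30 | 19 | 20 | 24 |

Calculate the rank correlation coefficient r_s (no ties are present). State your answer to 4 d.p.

Rank x: 7, 2, 6, 3, 4, 1, 5
Rank y: 6, 5, 3, 7, 1, 2, 4
d = rank(x) − rank(y): 1, -3, 3, -4, 3, -1, 1; Σd² = 46
ρ = 1 − 6Σd² / [n(n²−1)] = 1 − 6×46 / (7×48) = 1 − 276/336 ≈ 0.1786

0.1786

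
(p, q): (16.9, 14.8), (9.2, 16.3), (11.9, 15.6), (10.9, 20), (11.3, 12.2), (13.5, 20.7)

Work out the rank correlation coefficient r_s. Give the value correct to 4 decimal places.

Rank p: 6, 1, 4, 2, 3, 5
Rank q: 2, 4, 3, 5, 1, 6
d = rank(p) − rank(q): 4, -3, 1, -3, 2, -1; Σd² = 40
ρ = 1 − 6Σd² / [n(n²−1)] = 1 − 6×40 / (6×35) = 1 − 240/210 ≈ -0.1429

-0.1429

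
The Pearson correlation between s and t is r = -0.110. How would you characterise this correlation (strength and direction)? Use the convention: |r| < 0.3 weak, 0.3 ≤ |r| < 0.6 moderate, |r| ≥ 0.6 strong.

r = -0.110 < 0 so the relationship is negative.
|r| = 0.110, which falls in the weak range.

weak negative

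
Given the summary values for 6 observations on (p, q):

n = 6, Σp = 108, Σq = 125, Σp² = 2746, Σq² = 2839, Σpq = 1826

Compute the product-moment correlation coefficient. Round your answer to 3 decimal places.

r = (nΣpq − ΣpΣq) / √[(nΣp² − (Σp)²)(nΣq² − (Σq)²)]
Numerator: 6×1826 − 108×125 = -2544
Denominator: √[(16476 − 11664)(17034 − 15625)] = √[4812 × 1409] = 2603.8641
r = -2544 / 2603.8641 ≈ -0.977

-0.977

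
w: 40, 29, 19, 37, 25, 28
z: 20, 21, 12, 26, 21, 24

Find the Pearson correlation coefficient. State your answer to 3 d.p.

0.631

n = 6, Σw = 178, Σz = 124, Σw² = 5580, Σz² = 2678, Σwz = 3796
nΣwz − ΣwΣz = 22776 − 22072 = 704
nΣw² − (Σw)² = 33480 − 31684 = 1796; nΣz² − (Σz)² = 16068 − 15376 = 692
r = 704 / √(1796 × 692) = 704 / 1114.8238 ≈ 0.631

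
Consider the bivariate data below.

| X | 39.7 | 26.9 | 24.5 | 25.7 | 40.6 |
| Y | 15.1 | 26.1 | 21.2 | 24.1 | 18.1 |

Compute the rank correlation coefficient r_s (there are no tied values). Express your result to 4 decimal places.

-0.5000

Rank X: 4, 3, 1, 2, 5
Rank Y: 1, 5, 3, 4, 2
d = rank(X) − rank(Y): 3, -2, -2, -2, 3; Σd² = 30
ρ = 1 − 6Σd² / [n(n²−1)] = 1 − 6×30 / (5×24) = 1 − 180/120 ≈ -0.5000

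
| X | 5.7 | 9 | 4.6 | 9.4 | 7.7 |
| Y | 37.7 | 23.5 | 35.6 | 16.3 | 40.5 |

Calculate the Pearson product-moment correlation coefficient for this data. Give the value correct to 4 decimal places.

-0.7316

n = 5, ΣX = 36.4, ΣY = 153.6, ΣX² = 282.3, ΣY² = 5146.84, ΣXY = 1055.22
nΣXY − ΣXΣY = 5276.1 − 5591.04 = -314.94
nΣX² − (ΣX)² = 1411.5 − 1324.96 = 86.54; nΣY² − (ΣY)² = 25734.2 − 23592.96 = 2141.24
r = -314.94 / √(86.54 × 2141.24) = -314.94 / 430.4682 ≈ -0.7316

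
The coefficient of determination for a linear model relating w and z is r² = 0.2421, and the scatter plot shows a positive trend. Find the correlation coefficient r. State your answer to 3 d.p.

0.492

|r| = √0.2421 = 0.492
The association is positive, so r = 0.492.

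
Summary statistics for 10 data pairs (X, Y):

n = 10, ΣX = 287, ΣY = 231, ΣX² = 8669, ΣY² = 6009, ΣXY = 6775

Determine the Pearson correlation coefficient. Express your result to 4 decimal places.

0.2695

r = (nΣXY − ΣXΣY) / √[(nΣX² − (ΣX)²)(nΣY² − (ΣY)²)]
Numerator: 10×6775 − 287×231 = 1453
Denominator: √[(86690 − 82369)(60090 − 53361)] = √[4321 × 6729] = 5392.2174
r = 1453 / 5392.2174 ≈ 0.2695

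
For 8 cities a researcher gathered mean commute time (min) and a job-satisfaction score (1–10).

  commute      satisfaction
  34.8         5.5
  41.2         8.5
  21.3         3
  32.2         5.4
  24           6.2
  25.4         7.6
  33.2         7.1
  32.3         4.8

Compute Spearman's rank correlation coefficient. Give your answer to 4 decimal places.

0.4762

Rank commute: 7, 8, 1, 4, 2, 3, 6, 5
Rank satisfaction: 4, 8, 1, 3, 5, 7, 6, 2
d = rank(commute) − rank(satisfaction): 3, 0, 0, 1, -3, -4, 0, 3; Σd² = 44
ρ = 1 − 6Σd² / [n(n²−1)] = 1 − 6×44 / (8×63) = 1 − 264/504 ≈ 0.4762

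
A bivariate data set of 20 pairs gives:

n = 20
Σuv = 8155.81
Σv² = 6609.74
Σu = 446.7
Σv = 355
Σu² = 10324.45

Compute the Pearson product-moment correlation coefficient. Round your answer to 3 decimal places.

0.693

r = (nΣuv − ΣuΣv) / √[(nΣu² − (Σu)²)(nΣv² − (Σv)²)]
Numerator: 20×8155.81 − 446.7×355 = 4537.7
Denominator: √[(206489 − 199540.89)(132194.8 − 126025)] = √[6948.11 × 6169.8] = 6547.4002
r = 4537.7 / 6547.4002 ≈ 0.693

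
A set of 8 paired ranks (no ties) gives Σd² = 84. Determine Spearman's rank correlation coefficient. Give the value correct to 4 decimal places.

0.0000

ρ = 1 − 6Σd² / [n(n²−1)] = 1 − 6×84 / (8×63)
  = 1 − 504/504 = 1 − 1.00000 ≈ 0.0000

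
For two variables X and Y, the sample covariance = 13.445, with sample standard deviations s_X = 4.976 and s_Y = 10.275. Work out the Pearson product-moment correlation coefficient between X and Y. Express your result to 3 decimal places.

r = Cov(X,Y) / (s_X · s_Y) = 13.445 / (4.976 × 10.275)
  = 13.445 / 51.1284 ≈ 0.263

0.263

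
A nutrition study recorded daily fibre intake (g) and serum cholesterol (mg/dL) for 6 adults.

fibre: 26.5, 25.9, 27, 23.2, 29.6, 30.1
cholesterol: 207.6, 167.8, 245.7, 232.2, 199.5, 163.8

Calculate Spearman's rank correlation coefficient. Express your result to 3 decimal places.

-0.429

Rank fibre: 3, 2, 4, 1, 5, 6
Rank cholesterol: 4, 2, 6, 5, 3, 1
d = rank(fibre) − rank(cholesterol): -1, 0, -2, -4, 2, 5; Σd² = 50
ρ = 1 − 6Σd² / [n(n²−1)] = 1 − 6×50 / (6×35) = 1 − 300/210 ≈ -0.429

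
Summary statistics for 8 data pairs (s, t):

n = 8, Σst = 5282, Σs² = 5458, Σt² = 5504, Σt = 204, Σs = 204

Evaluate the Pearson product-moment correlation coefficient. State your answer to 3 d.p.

0.288

r = (nΣst − ΣsΣt) / √[(nΣs² − (Σs)²)(nΣt² − (Σt)²)]
Numerator: 8×5282 − 204×204 = 640
Denominator: √[(43664 − 41616)(44032 − 41616)] = √[2048 × 2416] = 2224.4028
r = 640 / 2224.4028 ≈ 0.288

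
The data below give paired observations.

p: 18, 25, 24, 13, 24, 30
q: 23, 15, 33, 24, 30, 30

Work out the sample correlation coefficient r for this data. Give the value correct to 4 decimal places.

0.2630

n = 6, Σp = 134, Σq = 155, Σp² = 3170, Σq² = 4219, Σpq = 3513
nΣpq − ΣpΣq = 21078 − 20770 = 308
nΣp² − (Σp)² = 19020 − 17956 = 1064; nΣq² − (Σq)² = 25314 − 24025 = 1289
r = 308 / √(1064 × 1289) = 308 / 1171.1089 ≈ 0.2630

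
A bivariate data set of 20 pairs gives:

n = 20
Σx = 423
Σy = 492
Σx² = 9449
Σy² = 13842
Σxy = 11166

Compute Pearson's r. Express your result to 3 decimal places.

0.813

r = (nΣxy − ΣxΣy) / √[(nΣx² − (Σx)²)(nΣy² − (Σy)²)]
Numerator: 20×11166 − 423×492 = 15204
Denominator: √[(188980 − 178929)(276840 − 242064)] = √[10051 × 34776] = 18695.8171
r = 15204 / 18695.8171 ≈ 0.813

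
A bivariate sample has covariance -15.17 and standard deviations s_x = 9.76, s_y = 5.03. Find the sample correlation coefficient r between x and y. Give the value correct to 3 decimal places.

-0.309

r = Cov(x,y) / (s_x · s_y) = -15.17 / (9.76 × 5.03)
  = -15.17 / 49.0928 ≈ -0.309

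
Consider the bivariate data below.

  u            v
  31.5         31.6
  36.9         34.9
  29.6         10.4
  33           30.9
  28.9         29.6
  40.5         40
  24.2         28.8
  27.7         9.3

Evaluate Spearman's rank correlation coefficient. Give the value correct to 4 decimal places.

Rank u: 5, 7, 4, 6, 3, 8, 1, 2
Rank v: 6, 7, 2, 5, 4, 8, 3, 1
d = rank(u) − rank(v): -1, 0, 2, 1, -1, 0, -2, 1; Σd² = 12
ρ = 1 − 6Σd² / [n(n²−1)] = 1 − 6×12 / (8×63) = 1 − 72/504 ≈ 0.8571

0.8571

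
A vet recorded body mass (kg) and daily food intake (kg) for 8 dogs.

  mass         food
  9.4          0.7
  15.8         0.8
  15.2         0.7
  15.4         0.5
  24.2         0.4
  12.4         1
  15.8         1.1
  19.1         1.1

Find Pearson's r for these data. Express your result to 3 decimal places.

n = 8, Σx = 127.3, Σy = 6.3, Σx² = 2160.05, Σy² = 5.45, Σxy = 98.03
nΣxy − ΣxΣy = 784.24 − 801.99 = -17.75
nΣx² − (Σx)² = 17280.4 − 16205.29 = 1075.11; nΣy² − (Σy)² = 43.6 − 39.69 = 3.91
r = -17.75 / √(1075.11 × 3.91) = -17.75 / 64.8358 ≈ -0.274

-0.274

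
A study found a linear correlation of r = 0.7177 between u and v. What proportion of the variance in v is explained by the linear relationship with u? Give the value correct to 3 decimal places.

0.515

r² = (0.7177)² = 0.515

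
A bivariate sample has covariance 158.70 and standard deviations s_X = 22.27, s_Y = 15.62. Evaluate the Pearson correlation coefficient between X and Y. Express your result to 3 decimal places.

0.456

r = Cov(X,Y) / (s_X · s_Y) = 158.70 / (22.27 × 15.62)
  = 158.70 / 347.8574 ≈ 0.456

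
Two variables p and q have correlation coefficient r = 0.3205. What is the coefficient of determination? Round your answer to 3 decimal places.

r² = (0.3205)² = 0.103

0.103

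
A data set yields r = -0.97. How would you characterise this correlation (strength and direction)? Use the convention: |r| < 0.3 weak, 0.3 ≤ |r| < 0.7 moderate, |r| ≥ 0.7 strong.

r = -0.97 < 0 so the relationship is negative.
|r| = 0.97, which falls in the strong range.

strong negative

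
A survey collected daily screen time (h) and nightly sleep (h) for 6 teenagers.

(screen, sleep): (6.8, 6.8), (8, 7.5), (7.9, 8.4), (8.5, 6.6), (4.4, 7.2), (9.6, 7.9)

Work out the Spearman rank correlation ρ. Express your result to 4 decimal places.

Rank screen: 2, 4, 3, 5, 1, 6
Rank sleep: 2, 4, 6, 1, 3, 5
d = rank(screen) − rank(sleep): 0, 0, -3, 4, -2, 1; Σd² = 30
ρ = 1 − 6Σd² / [n(n²−1)] = 1 − 6×30 / (6×35) = 1 − 180/210 ≈ 0.1429

0.1429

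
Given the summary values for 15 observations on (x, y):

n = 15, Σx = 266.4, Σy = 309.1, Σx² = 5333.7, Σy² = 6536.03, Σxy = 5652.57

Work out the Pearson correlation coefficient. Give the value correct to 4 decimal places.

0.5145

r = (nΣxy − ΣxΣy) / √[(nΣx² − (Σx)²)(nΣy² − (Σy)²)]
Numerator: 15×5652.57 − 266.4×309.1 = 2444.31
Denominator: √[(80005.5 − 70968.96)(98040.45 − 95542.81)] = √[9036.54 × 2497.64] = 4750.7919
r = 2444.31 / 4750.7919 ≈ 0.5145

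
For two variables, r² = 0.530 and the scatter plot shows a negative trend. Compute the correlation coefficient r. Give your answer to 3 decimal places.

-0.728

|r| = √0.530 = 0.728
The association is negative, so r = −0.728.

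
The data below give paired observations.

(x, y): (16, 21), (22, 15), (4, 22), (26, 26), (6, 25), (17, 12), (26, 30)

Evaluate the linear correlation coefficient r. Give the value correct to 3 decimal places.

0.119

n = 7, Σx = 117, Σy = 151, Σx² = 2433, Σy² = 3495, Σxy = 2564
nΣxy − ΣxΣy = 17948 − 17667 = 281
nΣx² − (Σx)² = 17031 − 13689 = 3342; nΣy² − (Σy)² = 24465 − 22801 = 1664
r = 281 / √(3342 × 1664) = 281 / 2358.1959 ≈ 0.119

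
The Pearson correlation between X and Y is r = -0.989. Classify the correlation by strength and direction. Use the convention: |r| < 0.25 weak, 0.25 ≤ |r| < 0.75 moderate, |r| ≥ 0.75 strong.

strong negative

r = -0.989 < 0 so the relationship is negative.
|r| = 0.989, which falls in the strong range.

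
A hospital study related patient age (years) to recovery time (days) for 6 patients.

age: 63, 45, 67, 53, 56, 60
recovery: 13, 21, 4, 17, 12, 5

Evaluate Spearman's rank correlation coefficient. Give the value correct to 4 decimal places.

-0.8286

Rank age: 5, 1, 6, 2, 3, 4
Rank recovery: 4, 6, 1, 5, 3, 2
d = rank(age) − rank(recovery): 1, -5, 5, -3, 0, 2; Σd² = 64
ρ = 1 − 6Σd² / [n(n²−1)] = 1 − 6×64 / (6×35) = 1 − 384/210 ≈ -0.8286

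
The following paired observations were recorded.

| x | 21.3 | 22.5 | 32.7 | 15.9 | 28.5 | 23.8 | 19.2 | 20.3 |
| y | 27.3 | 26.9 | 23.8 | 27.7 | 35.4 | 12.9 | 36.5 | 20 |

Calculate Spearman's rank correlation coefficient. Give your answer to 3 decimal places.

-0.357

Rank x: 4, 5, 8, 1, 7, 6, 2, 3
Rank y: 5, 4, 3, 6, 7, 1, 8, 2
d = rank(x) − rank(y): -1, 1, 5, -5, 0, 5, -6, 1; Σd² = 114
ρ = 1 − 6Σd² / [n(n²−1)] = 1 − 6×114 / (8×63) = 1 − 684/504 ≈ -0.357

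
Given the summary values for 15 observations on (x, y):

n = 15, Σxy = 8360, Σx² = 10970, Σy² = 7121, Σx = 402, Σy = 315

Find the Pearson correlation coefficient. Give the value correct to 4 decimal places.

r = (nΣxy − ΣxΣy) / √[(nΣx² − (Σx)²)(nΣy² − (Σy)²)]
Numerator: 15×8360 − 402×315 = -1230
Denominator: √[(164550 − 161604)(106815 − 99225)] = √[2946 × 7590] = 4728.6510
r = -1230 / 4728.6510 ≈ -0.2601

-0.2601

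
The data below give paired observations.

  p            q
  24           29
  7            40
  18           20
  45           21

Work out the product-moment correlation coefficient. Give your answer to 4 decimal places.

-0.6856

n = 4, Σp = 94, Σq = 110, Σp² = 2974, Σq² = 3282, Σpq = 2281
nΣpq − ΣpΣq = 9124 − 10340 = -1216
nΣp² − (Σp)² = 11896 − 8836 = 3060; nΣq² − (Σq)² = 13128 − 12100 = 1028
r = -1216 / √(3060 × 1028) = -1216 / 1773.6065 ≈ -0.6856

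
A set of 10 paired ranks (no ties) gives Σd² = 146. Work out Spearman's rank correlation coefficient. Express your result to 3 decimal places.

ρ = 1 − 6Σd² / [n(n²−1)] = 1 − 6×146 / (10×99)
  = 1 − 876/990 = 1 − 0.8848 ≈ 0.115

0.115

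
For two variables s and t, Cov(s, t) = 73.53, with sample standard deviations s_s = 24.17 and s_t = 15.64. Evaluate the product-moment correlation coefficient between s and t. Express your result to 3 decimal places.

0.195

r = Cov(s,t) / (s_s · s_t) = 73.53 / (24.17 × 15.64)
  = 73.53 / 378.0188 ≈ 0.195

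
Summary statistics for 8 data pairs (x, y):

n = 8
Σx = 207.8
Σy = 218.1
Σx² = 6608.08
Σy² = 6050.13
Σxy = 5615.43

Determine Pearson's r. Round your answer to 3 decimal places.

r = (nΣxy − ΣxΣy) / √[(nΣx² − (Σx)²)(nΣy² − (Σy)²)]
Numerator: 8×5615.43 − 207.8×218.1 = -397.74
Denominator: √[(52864.64 − 43180.84)(48401.04 − 47567.61)] = √[9683.8 × 833.43] = 2840.9100
r = -397.74 / 2840.9100 ≈ -0.140

-0.140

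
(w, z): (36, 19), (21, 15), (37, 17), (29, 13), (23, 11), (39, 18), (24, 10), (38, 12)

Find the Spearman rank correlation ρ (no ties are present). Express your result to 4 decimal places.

Rank w: 5, 1, 6, 4, 2, 8, 3, 7
Rank z: 8, 5, 6, 4, 2, 7, 1, 3
d = rank(w) − rank(z): -3, -4, 0, 0, 0, 1, 2, 4; Σd² = 46
ρ = 1 − 6Σd² / [n(n²−1)] = 1 − 6×46 / (8×63) = 1 − 276/504 ≈ 0.4524

0.4524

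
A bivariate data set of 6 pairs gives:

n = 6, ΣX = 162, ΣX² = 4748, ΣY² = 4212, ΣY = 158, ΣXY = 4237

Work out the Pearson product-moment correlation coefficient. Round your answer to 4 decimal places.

r = (nΣXY − ΣXΣY) / √[(nΣX² − (ΣX)²)(nΣY² − (ΣY)²)]
Numerator: 6×4237 − 162×158 = -174
Denominator: √[(28488 − 26244)(25272 − 24964)] = √[2244 × 308] = 831.3555
r = -174 / 831.3555 ≈ -0.2093

-0.2093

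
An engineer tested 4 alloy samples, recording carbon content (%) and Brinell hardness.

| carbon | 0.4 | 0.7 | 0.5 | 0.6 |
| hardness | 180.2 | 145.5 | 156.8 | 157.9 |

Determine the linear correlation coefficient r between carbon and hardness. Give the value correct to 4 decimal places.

n = 4, Σx = 2.2, Σy = 640.4, Σx² = 1.26, Σy² = 103160.94, Σxy = 347.07
nΣxy − ΣxΣy = 1388.28 − 1408.88 = -20.6
nΣx² − (Σx)² = 5.04 − 4.84 = 0.2; nΣy² − (Σy)² = 412643.76 − 410112.16 = 2531.6
r = -20.6 / √(0.2 × 2531.6) = -20.6 / 22.5016 ≈ -0.9155

-0.9155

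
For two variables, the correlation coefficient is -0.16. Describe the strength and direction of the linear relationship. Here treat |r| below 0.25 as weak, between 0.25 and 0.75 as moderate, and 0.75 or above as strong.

weak negative

r = -0.16 < 0 so the relationship is negative.
|r| = 0.16, which falls in the weak range.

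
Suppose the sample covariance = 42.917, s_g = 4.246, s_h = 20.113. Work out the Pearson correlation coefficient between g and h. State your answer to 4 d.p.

0.5025

r = Cov(g,h) / (s_g · s_h) = 42.917 / (4.246 × 20.113)
  = 42.917 / 85.3998 ≈ 0.5025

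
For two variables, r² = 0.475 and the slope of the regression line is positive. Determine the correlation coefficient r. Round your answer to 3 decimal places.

|r| = √0.475 = 0.689
The association is positive, so r = 0.689.

0.689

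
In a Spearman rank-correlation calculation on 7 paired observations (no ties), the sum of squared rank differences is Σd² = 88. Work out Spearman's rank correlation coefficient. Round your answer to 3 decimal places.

-0.571

ρ = 1 − 6Σd² / [n(n²−1)] = 1 − 6×88 / (7×48)
  = 1 − 528/336 = 1 − 1.5714 ≈ -0.571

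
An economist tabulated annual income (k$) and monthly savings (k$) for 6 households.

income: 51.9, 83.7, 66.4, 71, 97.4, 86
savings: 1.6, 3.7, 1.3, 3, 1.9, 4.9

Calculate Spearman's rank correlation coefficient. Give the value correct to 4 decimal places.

Rank income: 1, 4, 2, 3, 6, 5
Rank savings: 2, 5, 1, 4, 3, 6
d = rank(income) − rank(savings): -1, -1, 1, -1, 3, -1; Σd² = 14
ρ = 1 − 6Σd² / [n(n²−1)] = 1 − 6×14 / (6×35) = 1 − 84/210 ≈ 0.6000

0.6000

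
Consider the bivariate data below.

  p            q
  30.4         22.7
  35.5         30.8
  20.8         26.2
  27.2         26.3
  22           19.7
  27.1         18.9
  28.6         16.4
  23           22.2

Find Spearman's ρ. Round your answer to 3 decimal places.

0.238

Rank p: 7, 8, 1, 5, 2, 4, 6, 3
Rank q: 5, 8, 6, 7, 3, 2, 1, 4
d = rank(p) − rank(q): 2, 0, -5, -2, -1, 2, 5, -1; Σd² = 64
ρ = 1 − 6Σd² / [n(n²−1)] = 1 − 6×64 / (8×63) = 1 − 384/504 ≈ 0.238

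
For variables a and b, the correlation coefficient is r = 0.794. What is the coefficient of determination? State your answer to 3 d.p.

0.630

r² = (0.794)² = 0.630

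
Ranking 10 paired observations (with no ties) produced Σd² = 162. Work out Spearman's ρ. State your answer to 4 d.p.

0.0182

ρ = 1 − 6Σd² / [n(n²−1)] = 1 − 6×162 / (10×99)
  = 1 − 972/990 = 1 − 0.98182 ≈ 0.0182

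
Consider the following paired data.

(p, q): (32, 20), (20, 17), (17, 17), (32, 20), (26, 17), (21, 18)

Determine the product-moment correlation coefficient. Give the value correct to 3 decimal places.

0.859

n = 6, Σp = 148, Σq = 109, Σp² = 3854, Σq² = 1991, Σpq = 2729
nΣpq − ΣpΣq = 16374 − 16132 = 242
nΣp² − (Σp)² = 23124 − 21904 = 1220; nΣq² − (Σq)² = 11946 − 11881 = 65
r = 242 / √(1220 × 65) = 242 / 281.6026 ≈ 0.859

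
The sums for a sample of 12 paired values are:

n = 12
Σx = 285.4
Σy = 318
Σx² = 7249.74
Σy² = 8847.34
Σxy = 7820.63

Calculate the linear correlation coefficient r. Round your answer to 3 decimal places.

r = (nΣxy − ΣxΣy) / √[(nΣx² − (Σx)²)(nΣy² − (Σy)²)]
Numerator: 12×7820.63 − 285.4×318 = 3090.36
Denominator: √[(86996.88 − 81453.16)(106168.08 − 101124)] = √[5543.72 × 5044.08] = 5288.0022
r = 3090.36 / 5288.0022 ≈ 0.584

0.584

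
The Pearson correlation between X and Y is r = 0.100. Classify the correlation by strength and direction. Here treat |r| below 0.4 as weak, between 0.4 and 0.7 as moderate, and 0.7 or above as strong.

r = 0.100 > 0 so the relationship is positive.
|r| = 0.100, which falls in the weak range.

weak positive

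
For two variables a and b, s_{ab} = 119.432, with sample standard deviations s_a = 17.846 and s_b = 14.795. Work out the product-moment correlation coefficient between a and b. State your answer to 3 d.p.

0.452

r = Cov(a,b) / (s_a · s_b) = 119.432 / (17.846 × 14.795)
  = 119.432 / 264.0316 ≈ 0.452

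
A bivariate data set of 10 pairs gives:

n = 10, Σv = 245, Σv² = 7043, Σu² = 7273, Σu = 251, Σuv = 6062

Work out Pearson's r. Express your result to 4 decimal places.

r = (nΣuv − ΣuΣv) / √[(nΣu² − (Σu)²)(nΣv² − (Σv)²)]
Numerator: 10×6062 − 251×245 = -875
Denominator: √[(72730 − 63001)(70430 − 60025)] = √[9729 × 10405] = 10061.3242
r = -875 / 10061.3242 ≈ -0.0870

-0.0870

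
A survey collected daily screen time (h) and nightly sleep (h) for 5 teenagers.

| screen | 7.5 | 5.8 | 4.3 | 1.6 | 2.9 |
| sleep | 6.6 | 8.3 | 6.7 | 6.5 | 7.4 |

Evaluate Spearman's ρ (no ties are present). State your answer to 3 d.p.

0.300

Rank screen: 5, 4, 3, 1, 2
Rank sleep: 2, 5, 3, 1, 4
d = rank(screen) − rank(sleep): 3, -1, 0, 0, -2; Σd² = 14
ρ = 1 − 6Σd² / [n(n²−1)] = 1 − 6×14 / (5×24) = 1 − 84/120 ≈ 0.300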